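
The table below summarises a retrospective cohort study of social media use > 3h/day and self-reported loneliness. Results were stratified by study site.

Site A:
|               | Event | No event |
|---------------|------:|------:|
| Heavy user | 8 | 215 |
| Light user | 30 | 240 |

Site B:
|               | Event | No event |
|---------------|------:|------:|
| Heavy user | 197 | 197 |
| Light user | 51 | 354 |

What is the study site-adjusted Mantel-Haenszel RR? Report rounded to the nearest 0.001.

RR_MH = Σ(aᵢ·n₀ᵢ/nᵢ) / Σ(cᵢ·n₁ᵢ/nᵢ), with n₁ᵢ = aᵢ+bᵢ (exposed), n₀ᵢ = cᵢ+dᵢ (unexposed), nᵢ = n₁ᵢ+n₀ᵢ.
Stratum 1 (Site A): n₁ = 223, n₀ = 270, n = 493; a·n₀/n = 8·270/493 = 4.3813; c·n₁/n = 30·223/493 = 13.5700
Stratum 2 (Site B): n₁ = 394, n₀ = 405, n = 799; a·n₀/n = 197·405/799 = 99.8561; c·n₁/n = 51·394/799 = 25.1489
RR_MH = (4.3813 + 99.8561) / (13.5700 + 25.1489) = 104.2374 / 38.7189 = 2.69216

2.692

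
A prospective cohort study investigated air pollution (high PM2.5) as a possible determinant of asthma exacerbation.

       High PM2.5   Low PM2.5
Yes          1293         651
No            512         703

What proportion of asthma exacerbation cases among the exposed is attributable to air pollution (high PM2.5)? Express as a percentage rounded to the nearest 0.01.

Reading the table with exposure as columns: a = 1293 (High PM2.5, case), b = 512 (High PM2.5, non-case), c = 651 (Low PM2.5, case), d = 703.
Risk in exposed = 1293/1805 = 0.71634; risk in unexposed = 651/1354 = 0.48080.
RR = 0.71634/0.48080 = 1.48991
AR% = (RR − 1)/RR × 100 = (1.48991 − 1)/1.48991 × 100 = 32.8817%

32.88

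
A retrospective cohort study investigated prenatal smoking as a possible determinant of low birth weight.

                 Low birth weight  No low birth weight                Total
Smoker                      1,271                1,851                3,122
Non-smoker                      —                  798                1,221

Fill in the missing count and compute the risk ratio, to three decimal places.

1.175

The missing cell is in the unexposed row: 1221 − 798 = 423.
So a = 1271, b = 1851, c = 423, d = 798.
RR = [a/(a+b)] / [c/(c+d)] = (1271/3122) / (423/1221) = 0.40711/0.34644 = 1.17514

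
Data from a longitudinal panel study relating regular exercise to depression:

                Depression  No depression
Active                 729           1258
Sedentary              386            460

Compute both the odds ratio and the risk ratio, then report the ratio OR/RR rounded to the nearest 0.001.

0.859

Cells: a = 729, b = 1258, c = 386, d = 460.
OR = (729·460)/(1258·386) = 335340/485588 = 0.69059
Risk in exposed = 729/1987 = 0.36688; risk in unexposed = 386/846 = 0.45626; RR = 0.80410
OR/RR = 0.69059 / 0.80410 = 0.85883
The outcome is not rare, so the OR lies further from 1 than the RR.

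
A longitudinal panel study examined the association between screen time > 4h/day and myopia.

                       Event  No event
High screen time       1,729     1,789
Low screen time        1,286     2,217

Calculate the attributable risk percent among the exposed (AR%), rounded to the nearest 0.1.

Cells: a = 1729, b = 1789, c = 1286, d = 2217.
Risk in exposed = 1729/3518 = 0.49147; risk in unexposed = 1286/3503 = 0.36711.
RR = 0.49147/0.36711 = 1.33875
AR% = (RR − 1)/RR × 100 = (1.33875 − 1)/1.33875 × 100 = 25.3033%

25.3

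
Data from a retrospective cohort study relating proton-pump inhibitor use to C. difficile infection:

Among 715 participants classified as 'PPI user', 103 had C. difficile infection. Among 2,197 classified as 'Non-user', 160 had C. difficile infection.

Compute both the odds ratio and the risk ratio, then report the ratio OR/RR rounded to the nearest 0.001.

From the description: a = 103, b = 612, c = 160, d = 2037.
OR = (103·2037)/(612·160) = 209811/97920 = 2.14268
Risk in exposed = 103/715 = 0.14406; risk in unexposed = 160/2197 = 0.07283; RR = 1.97807
OR/RR = 2.14268 / 1.97807 = 1.08322
The outcome is not rare, so the OR lies further from 1 than the RR.

1.083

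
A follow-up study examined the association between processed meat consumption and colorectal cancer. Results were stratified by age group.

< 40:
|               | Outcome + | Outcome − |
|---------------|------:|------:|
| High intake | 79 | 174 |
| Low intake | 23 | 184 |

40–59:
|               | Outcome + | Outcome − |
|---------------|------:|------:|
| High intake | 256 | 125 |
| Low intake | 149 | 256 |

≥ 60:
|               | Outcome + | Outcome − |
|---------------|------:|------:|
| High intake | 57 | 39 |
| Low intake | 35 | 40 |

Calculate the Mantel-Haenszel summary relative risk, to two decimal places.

1.84

RR_MH = Σ(aᵢ·n₀ᵢ/nᵢ) / Σ(cᵢ·n₁ᵢ/nᵢ), with n₁ᵢ = aᵢ+bᵢ (exposed), n₀ᵢ = cᵢ+dᵢ (unexposed), nᵢ = n₁ᵢ+n₀ᵢ.
Stratum 1 (< 40): n₁ = 253, n₀ = 207, n = 460; a·n₀/n = 79·207/460 = 35.5500; c·n₁/n = 23·253/460 = 12.6500
Stratum 2 (40–59): n₁ = 381, n₀ = 405, n = 786; a·n₀/n = 256·405/786 = 131.9084; c·n₁/n = 149·381/786 = 72.2252
Stratum 3 (≥ 60): n₁ = 96, n₀ = 75, n = 171; a·n₀/n = 57·75/171 = 25.0000; c·n₁/n = 35·96/171 = 19.6491
RR_MH = (35.5500 + 131.9084 + 25.0000) / (12.6500 + 72.2252 + 19.6491) = 192.4584 / 104.5243 = 1.84128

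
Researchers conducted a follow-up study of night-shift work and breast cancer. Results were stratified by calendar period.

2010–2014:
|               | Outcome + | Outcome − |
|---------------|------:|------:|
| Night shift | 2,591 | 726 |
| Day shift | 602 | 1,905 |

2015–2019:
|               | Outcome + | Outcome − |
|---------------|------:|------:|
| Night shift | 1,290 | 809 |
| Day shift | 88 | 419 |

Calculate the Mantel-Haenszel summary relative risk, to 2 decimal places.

RR_MH = Σ(aᵢ·n₀ᵢ/nᵢ) / Σ(cᵢ·n₁ᵢ/nᵢ), with n₁ᵢ = aᵢ+bᵢ (exposed), n₀ᵢ = cᵢ+dᵢ (unexposed), nᵢ = n₁ᵢ+n₀ᵢ.
Stratum 1 (2010–2014): n₁ = 3317, n₀ = 2507, n = 5824; a·n₀/n = 2591·2507/5824 = 1115.3223; c·n₁/n = 602·3317/5824 = 342.8630
Stratum 2 (2015–2019): n₁ = 2099, n₀ = 507, n = 2606; a·n₀/n = 1290·507/2606 = 250.9708; c·n₁/n = 88·2099/2606 = 70.8795
RR_MH = (1115.3223 + 250.9708) / (342.8630 + 70.8795) = 1366.2931 / 413.7425 = 3.30228

3.30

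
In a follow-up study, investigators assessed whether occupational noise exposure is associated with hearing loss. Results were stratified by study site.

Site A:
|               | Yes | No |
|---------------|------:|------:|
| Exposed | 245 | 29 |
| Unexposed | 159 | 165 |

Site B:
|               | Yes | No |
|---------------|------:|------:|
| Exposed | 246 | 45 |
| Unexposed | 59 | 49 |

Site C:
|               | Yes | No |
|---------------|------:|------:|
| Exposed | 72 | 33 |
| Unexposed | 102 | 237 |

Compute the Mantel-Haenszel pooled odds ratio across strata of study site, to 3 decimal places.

6.208

OR_MH = Σ(aᵢdᵢ/nᵢ) / Σ(bᵢcᵢ/nᵢ), where nᵢ is the stratum total.
Stratum 1 (Site A): n = 598; a·d/n = 245·165/598 = 67.6003; b·c/n = 29·159/598 = 7.7107
Stratum 2 (Site B): n = 399; a·d/n = 246·49/399 = 30.2105; b·c/n = 45·59/399 = 6.6541
Stratum 3 (Site C): n = 444; a·d/n = 72·237/444 = 38.4324; b·c/n = 33·102/444 = 7.5811
OR_MH = (67.6003 + 30.2105 + 38.4324) / (7.7107 + 6.6541 + 7.5811) = 136.2433 / 21.9459 = 6.20814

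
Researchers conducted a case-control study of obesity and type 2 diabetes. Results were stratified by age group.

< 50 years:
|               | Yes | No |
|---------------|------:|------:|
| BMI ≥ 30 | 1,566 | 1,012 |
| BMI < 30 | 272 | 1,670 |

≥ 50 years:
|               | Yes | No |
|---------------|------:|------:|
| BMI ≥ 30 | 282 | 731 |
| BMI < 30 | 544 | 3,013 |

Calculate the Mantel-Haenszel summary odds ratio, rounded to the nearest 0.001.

OR_MH = Σ(aᵢdᵢ/nᵢ) / Σ(bᵢcᵢ/nᵢ), where nᵢ is the stratum total.
Stratum 1 (< 50 years): n = 4520; a·d/n = 1566·1670/4520 = 578.5885; b·c/n = 1012·272/4520 = 60.8991
Stratum 2 (≥ 50 years): n = 4570; a·d/n = 282·3013/4570 = 185.9225; b·c/n = 731·544/4570 = 87.0162
OR_MH = (578.5885 + 185.9225) / (60.8991 + 87.0162) = 764.5110 / 147.9153 = 5.16857

5.169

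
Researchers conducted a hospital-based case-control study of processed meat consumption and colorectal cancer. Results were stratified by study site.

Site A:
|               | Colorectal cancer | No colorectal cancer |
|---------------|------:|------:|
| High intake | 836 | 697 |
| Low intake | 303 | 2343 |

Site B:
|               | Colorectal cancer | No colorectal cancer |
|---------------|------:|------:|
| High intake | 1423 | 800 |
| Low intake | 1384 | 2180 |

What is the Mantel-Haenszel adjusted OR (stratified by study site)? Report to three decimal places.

4.154

OR_MH = Σ(aᵢdᵢ/nᵢ) / Σ(bᵢcᵢ/nᵢ), where nᵢ is the stratum total.
Stratum 1 (Site A): n = 4179; a·d/n = 836·2343/4179 = 468.7121; b·c/n = 697·303/4179 = 50.5363
Stratum 2 (Site B): n = 5787; a·d/n = 1423·2180/5787 = 536.0532; b·c/n = 800·1384/5787 = 191.3254
OR_MH = (468.7121 + 536.0532) / (50.5363 + 191.3254) = 1004.7654 / 241.8616 = 4.15430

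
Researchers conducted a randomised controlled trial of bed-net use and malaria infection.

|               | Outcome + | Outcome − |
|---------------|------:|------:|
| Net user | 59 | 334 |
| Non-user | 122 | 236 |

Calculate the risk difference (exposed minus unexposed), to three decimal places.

-0.191

Cells: a = 59, b = 334, c = 122, d = 236.
Risk in exposed = 59/393 = 0.150127; risk in unexposed = 122/358 = 0.340782.
Risk difference = 0.150127 − 0.340782 = -0.190655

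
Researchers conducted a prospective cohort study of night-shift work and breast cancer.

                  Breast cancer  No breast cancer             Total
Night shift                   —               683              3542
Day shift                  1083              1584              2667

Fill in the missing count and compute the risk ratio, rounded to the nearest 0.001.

1.988

The missing cell is in the exposed row: 3542 − 683 = 2859.
So a = 2859, b = 683, c = 1083, d = 1584.
RR = [a/(a+b)] / [c/(c+d)] = (2859/3542) / (1083/2667) = 0.80717/0.40607 = 1.98774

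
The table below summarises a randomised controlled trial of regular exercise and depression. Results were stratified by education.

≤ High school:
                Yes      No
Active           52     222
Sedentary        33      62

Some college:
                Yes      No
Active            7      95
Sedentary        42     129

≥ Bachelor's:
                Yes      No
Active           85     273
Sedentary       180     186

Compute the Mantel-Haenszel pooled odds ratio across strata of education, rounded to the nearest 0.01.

0.33

OR_MH = Σ(aᵢdᵢ/nᵢ) / Σ(bᵢcᵢ/nᵢ), where nᵢ is the stratum total.
Stratum 1 (≤ High school): n = 369; a·d/n = 52·62/369 = 8.7371; b·c/n = 222·33/369 = 19.8537
Stratum 2 (Some college): n = 273; a·d/n = 7·129/273 = 3.3077; b·c/n = 95·42/273 = 14.6154
Stratum 3 (≥ Bachelor's): n = 724; a·d/n = 85·186/724 = 21.8370; b·c/n = 273·180/724 = 67.8729
OR_MH = (8.7371 + 3.3077 + 21.8370) / (19.8537 + 14.6154 + 67.8729) = 33.8818 / 102.3420 = 0.33106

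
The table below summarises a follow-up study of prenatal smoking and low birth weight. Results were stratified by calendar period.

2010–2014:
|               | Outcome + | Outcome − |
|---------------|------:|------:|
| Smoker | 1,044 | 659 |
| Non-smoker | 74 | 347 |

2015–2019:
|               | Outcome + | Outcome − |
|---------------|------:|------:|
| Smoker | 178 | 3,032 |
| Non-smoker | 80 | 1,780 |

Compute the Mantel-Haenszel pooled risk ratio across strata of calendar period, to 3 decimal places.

2.475

RR_MH = Σ(aᵢ·n₀ᵢ/nᵢ) / Σ(cᵢ·n₁ᵢ/nᵢ), with n₁ᵢ = aᵢ+bᵢ (exposed), n₀ᵢ = cᵢ+dᵢ (unexposed), nᵢ = n₁ᵢ+n₀ᵢ.
Stratum 1 (2010–2014): n₁ = 1703, n₀ = 421, n = 2124; a·n₀/n = 1044·421/2124 = 206.9322; c·n₁/n = 74·1703/2124 = 59.3324
Stratum 2 (2015–2019): n₁ = 3210, n₀ = 1860, n = 5070; a·n₀/n = 178·1860/5070 = 65.3018; c·n₁/n = 80·3210/5070 = 50.6509
RR_MH = (206.9322 + 65.3018) / (59.3324 + 50.6509) = 272.2340 / 109.9833 = 2.47523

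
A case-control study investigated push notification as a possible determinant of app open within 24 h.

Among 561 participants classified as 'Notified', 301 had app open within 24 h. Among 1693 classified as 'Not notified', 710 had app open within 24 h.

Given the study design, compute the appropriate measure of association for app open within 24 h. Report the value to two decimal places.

From the description: a = 301, b = 260, c = 710, d = 983.
This is a case-control study: participants were sampled on outcome status, so risks in the source population cannot be estimated directly — relative risk is not valid here. The odds ratio is the appropriate measure.
OR = (a·d)/(b·c) = (301 × 983) / (260 × 710) = 295883 / 184600 = 1.60283

1.60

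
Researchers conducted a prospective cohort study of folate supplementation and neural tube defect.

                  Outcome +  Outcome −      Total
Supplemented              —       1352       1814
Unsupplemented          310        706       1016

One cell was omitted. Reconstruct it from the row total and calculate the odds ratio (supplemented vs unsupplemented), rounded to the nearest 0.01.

The missing cell is in the exposed row: 1814 − 1352 = 462.
So a = 462, b = 1352, c = 310, d = 706.
OR = (a·d)/(b·c) = (462 × 706) / (1352 × 310) = 326172 / 419120 = 0.77823

0.78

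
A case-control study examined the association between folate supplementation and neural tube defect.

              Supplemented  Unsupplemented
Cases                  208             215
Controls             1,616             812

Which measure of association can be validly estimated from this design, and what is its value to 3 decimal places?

Reading the table with exposure as columns: a = 208 (Supplemented, case), b = 1616 (Supplemented, non-case), c = 215 (Unsupplemented, case), d = 812.
This is a case-control study: participants were sampled on outcome status, so risks in the source population cannot be estimated directly — relative risk is not valid here. The odds ratio is the appropriate measure.
OR = (a·d)/(b·c) = (208 × 812) / (1616 × 215) = 168896 / 347440 = 0.48612

0.486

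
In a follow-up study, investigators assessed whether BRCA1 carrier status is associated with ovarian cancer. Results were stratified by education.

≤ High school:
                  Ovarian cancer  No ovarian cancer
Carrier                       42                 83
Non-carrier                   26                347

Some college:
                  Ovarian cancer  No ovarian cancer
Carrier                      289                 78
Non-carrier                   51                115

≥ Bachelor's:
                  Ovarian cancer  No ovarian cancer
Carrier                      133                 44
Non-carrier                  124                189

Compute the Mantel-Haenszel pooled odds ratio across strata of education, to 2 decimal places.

OR_MH = Σ(aᵢdᵢ/nᵢ) / Σ(bᵢcᵢ/nᵢ), where nᵢ is the stratum total.
Stratum 1 (≤ High school): n = 498; a·d/n = 42·347/498 = 29.2651; b·c/n = 83·26/498 = 4.3333
Stratum 2 (Some college): n = 533; a·d/n = 289·115/533 = 62.3546; b·c/n = 78·51/533 = 7.4634
Stratum 3 (≥ Bachelor's): n = 490; a·d/n = 133·189/490 = 51.3000; b·c/n = 44·124/490 = 11.1347
OR_MH = (29.2651 + 62.3546 + 51.3000) / (4.3333 + 7.4634 + 11.1347) = 142.9197 / 22.9314 = 6.23248

6.23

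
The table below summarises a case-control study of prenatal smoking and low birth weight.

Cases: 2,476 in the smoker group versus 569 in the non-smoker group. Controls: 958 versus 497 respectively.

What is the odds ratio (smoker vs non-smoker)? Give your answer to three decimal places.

From the description: a = 2476, b = 958, c = 569, d = 497.
OR = (a·d)/(b·c) = (2476 × 497) / (958 × 569) = 1230572 / 545102 = 2.25751
The odds of low birth weight are about 2.26 times as high in the smoker group.

2.258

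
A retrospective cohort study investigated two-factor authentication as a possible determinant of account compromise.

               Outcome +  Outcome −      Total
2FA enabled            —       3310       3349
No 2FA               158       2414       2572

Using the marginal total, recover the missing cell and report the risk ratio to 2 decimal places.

The missing cell is in the exposed row: 3349 − 3310 = 39.
So a = 39, b = 3310, c = 158, d = 2414.
RR = [a/(a+b)] / [c/(c+d)] = (39/3349) / (158/2572) = 0.01165/0.06143 = 0.18957

0.19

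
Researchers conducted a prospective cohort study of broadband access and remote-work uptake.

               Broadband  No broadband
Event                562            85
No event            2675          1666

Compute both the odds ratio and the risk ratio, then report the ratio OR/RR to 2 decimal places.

1.15

Reading the table with exposure as columns: a = 562 (Broadband, case), b = 2675 (Broadband, non-case), c = 85 (No broadband, case), d = 1666.
OR = (562·1666)/(2675·85) = 936292/227375 = 4.11783
Risk in exposed = 562/3237 = 0.17362; risk in unexposed = 85/1751 = 0.04854; RR = 3.57652
OR/RR = 4.11783 / 3.57652 = 1.15135
The outcome is not rare, so the OR lies further from 1 than the RR.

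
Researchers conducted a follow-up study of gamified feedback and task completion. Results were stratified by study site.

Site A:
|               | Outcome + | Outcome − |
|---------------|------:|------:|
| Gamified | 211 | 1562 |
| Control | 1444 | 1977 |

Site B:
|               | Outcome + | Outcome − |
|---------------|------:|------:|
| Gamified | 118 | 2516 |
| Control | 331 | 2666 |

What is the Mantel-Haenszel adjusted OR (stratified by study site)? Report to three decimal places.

0.234

OR_MH = Σ(aᵢdᵢ/nᵢ) / Σ(bᵢcᵢ/nᵢ), where nᵢ is the stratum total.
Stratum 1 (Site A): n = 5194; a·d/n = 211·1977/5194 = 80.3132; b·c/n = 1562·1444/5194 = 434.2564
Stratum 2 (Site B): n = 5631; a·d/n = 118·2666/5631 = 55.8672; b·c/n = 2516·331/5631 = 147.8949
OR_MH = (80.3132 + 55.8672) / (434.2564 + 147.8949) = 136.1804 / 582.1513 = 0.23393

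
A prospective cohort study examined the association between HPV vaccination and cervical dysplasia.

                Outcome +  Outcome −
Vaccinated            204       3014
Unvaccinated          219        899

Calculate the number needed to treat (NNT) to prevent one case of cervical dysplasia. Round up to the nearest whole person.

Risk in treated group = 204/3218 = 0.06339; risk in control = 219/1118 = 0.19589.
Absolute risk reduction = 0.19589 − 0.06339 = 0.13249
NNT = 1 / ARR = 1 / 0.13249 = 7.548 → round up → 8

8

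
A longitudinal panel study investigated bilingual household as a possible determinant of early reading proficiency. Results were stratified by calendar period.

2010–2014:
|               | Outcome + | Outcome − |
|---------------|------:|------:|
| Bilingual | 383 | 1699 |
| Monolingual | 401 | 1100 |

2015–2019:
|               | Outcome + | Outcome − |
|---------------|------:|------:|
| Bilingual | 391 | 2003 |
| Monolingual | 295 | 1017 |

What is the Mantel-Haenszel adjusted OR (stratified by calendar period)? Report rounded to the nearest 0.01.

OR_MH = Σ(aᵢdᵢ/nᵢ) / Σ(bᵢcᵢ/nᵢ), where nᵢ is the stratum total.
Stratum 1 (2010–2014): n = 3583; a·d/n = 383·1100/3583 = 117.5830; b·c/n = 1699·401/3583 = 190.1476
Stratum 2 (2015–2019): n = 3706; a·d/n = 391·1017/3706 = 107.2982; b·c/n = 2003·295/3706 = 159.4401
OR_MH = (117.5830 + 107.2982) / (190.1476 + 159.4401) = 224.8812 / 349.5877 = 0.64328

0.64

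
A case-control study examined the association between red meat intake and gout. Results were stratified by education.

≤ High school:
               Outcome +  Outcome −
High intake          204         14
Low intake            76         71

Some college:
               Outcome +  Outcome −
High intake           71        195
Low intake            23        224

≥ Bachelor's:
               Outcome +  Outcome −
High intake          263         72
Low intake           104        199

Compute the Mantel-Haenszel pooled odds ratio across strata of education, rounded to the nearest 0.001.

6.528

OR_MH = Σ(aᵢdᵢ/nᵢ) / Σ(bᵢcᵢ/nᵢ), where nᵢ is the stratum total.
Stratum 1 (≤ High school): n = 365; a·d/n = 204·71/365 = 39.6822; b·c/n = 14·76/365 = 2.9151
Stratum 2 (Some college): n = 513; a·d/n = 71·224/513 = 31.0019; b·c/n = 195·23/513 = 8.7427
Stratum 3 (≥ Bachelor's): n = 638; a·d/n = 263·199/638 = 82.0329; b·c/n = 72·104/638 = 11.7367
OR_MH = (39.6822 + 31.0019 + 82.0329) / (2.9151 + 8.7427 + 11.7367) = 152.7171 / 23.3944 = 6.52792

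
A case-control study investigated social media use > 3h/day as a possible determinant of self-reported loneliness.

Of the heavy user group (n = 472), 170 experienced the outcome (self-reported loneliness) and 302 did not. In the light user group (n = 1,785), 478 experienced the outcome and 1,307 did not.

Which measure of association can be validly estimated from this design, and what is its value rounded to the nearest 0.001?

1.539

From the description: a = 170, b = 302, c = 478, d = 1307.
This is a case-control study: participants were sampled on outcome status, so risks in the source population cannot be estimated directly — relative risk is not valid here. The odds ratio is the appropriate measure.
OR = (a·d)/(b·c) = (170 × 1307) / (302 × 478) = 222190 / 144356 = 1.53918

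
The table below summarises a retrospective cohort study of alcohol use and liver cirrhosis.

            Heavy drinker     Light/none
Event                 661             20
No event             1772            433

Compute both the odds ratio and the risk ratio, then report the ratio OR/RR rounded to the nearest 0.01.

1.31

Reading the table with exposure as columns: a = 661 (Heavy drinker, case), b = 1772 (Heavy drinker, non-case), c = 20 (Light/none, case), d = 433.
OR = (661·433)/(1772·20) = 286213/35440 = 8.07599
Risk in exposed = 661/2433 = 0.27168; risk in unexposed = 20/453 = 0.04415; RR = 6.15358
OR/RR = 8.07599 / 6.15358 = 1.31241
The outcome is not rare, so the OR lies further from 1 than the RR.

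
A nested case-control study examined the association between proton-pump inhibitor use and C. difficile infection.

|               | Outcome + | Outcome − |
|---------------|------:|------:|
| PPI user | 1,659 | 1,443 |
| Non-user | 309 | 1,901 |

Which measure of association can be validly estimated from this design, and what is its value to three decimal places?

Cells: a = 1659, b = 1443, c = 309, d = 1901.
This is a nested case-control study: participants were sampled on outcome status, so risks in the source population cannot be estimated directly — relative risk is not valid here. The odds ratio is the appropriate measure.
OR = (a·d)/(b·c) = (1659 × 1901) / (1443 × 309) = 3153759 / 445887 = 7.07300

7.073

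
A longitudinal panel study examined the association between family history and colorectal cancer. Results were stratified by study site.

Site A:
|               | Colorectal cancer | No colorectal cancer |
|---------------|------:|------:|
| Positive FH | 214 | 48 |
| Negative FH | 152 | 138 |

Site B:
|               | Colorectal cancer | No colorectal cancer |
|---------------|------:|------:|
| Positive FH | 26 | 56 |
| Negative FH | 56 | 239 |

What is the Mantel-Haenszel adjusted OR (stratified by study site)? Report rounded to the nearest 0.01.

OR_MH = Σ(aᵢdᵢ/nᵢ) / Σ(bᵢcᵢ/nᵢ), where nᵢ is the stratum total.
Stratum 1 (Site A): n = 552; a·d/n = 214·138/552 = 53.5000; b·c/n = 48·152/552 = 13.2174
Stratum 2 (Site B): n = 377; a·d/n = 26·239/377 = 16.4828; b·c/n = 56·56/377 = 8.3183
OR_MH = (53.5000 + 16.4828) / (13.2174 + 8.3183) = 69.9828 / 21.5357 = 3.24962

3.25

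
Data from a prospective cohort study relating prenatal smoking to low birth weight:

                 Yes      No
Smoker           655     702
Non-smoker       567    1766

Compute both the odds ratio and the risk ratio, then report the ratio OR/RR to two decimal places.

1.46

Cells: a = 655, b = 702, c = 567, d = 1766.
OR = (655·1766)/(702·567) = 1156730/398034 = 2.90611
Risk in exposed = 655/1357 = 0.48268; risk in unexposed = 567/2333 = 0.24303; RR = 1.98606
OR/RR = 2.90611 / 1.98606 = 1.46325
The outcome is not rare, so the OR lies further from 1 than the RR.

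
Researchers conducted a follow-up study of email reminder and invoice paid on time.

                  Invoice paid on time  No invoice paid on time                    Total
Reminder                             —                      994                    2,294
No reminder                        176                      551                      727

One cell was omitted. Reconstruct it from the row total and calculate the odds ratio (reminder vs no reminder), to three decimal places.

4.094

The missing cell is in the exposed row: 2294 − 994 = 1300.
So a = 1300, b = 994, c = 176, d = 551.
OR = (a·d)/(b·c) = (1300 × 551) / (994 × 176) = 716300 / 174944 = 4.09445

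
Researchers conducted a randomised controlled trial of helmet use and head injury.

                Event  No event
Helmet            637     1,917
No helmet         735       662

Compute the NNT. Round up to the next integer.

Risk in treated group = 637/2554 = 0.24941; risk in control = 735/1397 = 0.52613.
Absolute risk reduction = 0.52613 − 0.24941 = 0.27671
NNT = 1 / ARR = 1 / 0.27671 = 3.614 → round up → 4

4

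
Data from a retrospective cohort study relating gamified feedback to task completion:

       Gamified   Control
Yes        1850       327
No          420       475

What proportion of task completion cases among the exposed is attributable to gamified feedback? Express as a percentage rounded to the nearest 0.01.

49.97

Reading the table with exposure as columns: a = 1850 (Gamified, case), b = 420 (Gamified, non-case), c = 327 (Control, case), d = 475.
Risk in exposed = 1850/2270 = 0.81498; risk in unexposed = 327/802 = 0.40773.
RR = 0.81498/0.40773 = 1.99881
AR% = (RR − 1)/RR × 100 = (1.99881 − 1)/1.99881 × 100 = 49.9703%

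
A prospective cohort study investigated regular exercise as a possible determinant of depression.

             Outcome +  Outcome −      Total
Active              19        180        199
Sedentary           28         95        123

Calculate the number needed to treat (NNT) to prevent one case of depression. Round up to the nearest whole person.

8

Risk in treated group = 19/199 = 0.09548; risk in control = 28/123 = 0.22764.
Absolute risk reduction = 0.22764 − 0.09548 = 0.13216
NNT = 1 / ARR = 1 / 0.13216 = 7.566 → round up → 8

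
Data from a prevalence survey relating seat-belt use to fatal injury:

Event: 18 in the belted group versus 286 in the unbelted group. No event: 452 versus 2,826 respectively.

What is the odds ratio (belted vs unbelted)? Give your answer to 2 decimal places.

0.39

From the description: a = 18, b = 452, c = 286, d = 2826.
OR = (a·d)/(b·c) = (18 × 2826) / (452 × 286) = 50868 / 129272 = 0.39350
Exposure is associated with lower odds of fatal injury (OR = 0.39 < 1).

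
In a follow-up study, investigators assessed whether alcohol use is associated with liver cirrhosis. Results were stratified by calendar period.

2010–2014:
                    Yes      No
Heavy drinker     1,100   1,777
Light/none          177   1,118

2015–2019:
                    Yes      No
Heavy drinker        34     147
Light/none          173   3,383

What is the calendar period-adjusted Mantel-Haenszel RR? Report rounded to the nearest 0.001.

2.866

RR_MH = Σ(aᵢ·n₀ᵢ/nᵢ) / Σ(cᵢ·n₁ᵢ/nᵢ), with n₁ᵢ = aᵢ+bᵢ (exposed), n₀ᵢ = cᵢ+dᵢ (unexposed), nᵢ = n₁ᵢ+n₀ᵢ.
Stratum 1 (2010–2014): n₁ = 2877, n₀ = 1295, n = 4172; a·n₀/n = 1100·1295/4172 = 341.4430; c·n₁/n = 177·2877/4172 = 122.0587
Stratum 2 (2015–2019): n₁ = 181, n₀ = 3556, n = 3737; a·n₀/n = 34·3556/3737 = 32.3532; c·n₁/n = 173·181/3737 = 8.3792
RR_MH = (341.4430 + 32.3532) / (122.0587 + 8.3792) = 373.7962 / 130.4379 = 2.86570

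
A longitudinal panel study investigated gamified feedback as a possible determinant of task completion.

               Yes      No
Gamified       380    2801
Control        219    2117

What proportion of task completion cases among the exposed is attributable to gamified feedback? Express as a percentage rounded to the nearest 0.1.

21.5

Cells: a = 380, b = 2801, c = 219, d = 2117.
Risk in exposed = 380/3181 = 0.11946; risk in unexposed = 219/2336 = 0.09375.
RR = 0.11946/0.09375 = 1.27423
AR% = (RR − 1)/RR × 100 = (1.27423 − 1)/1.27423 × 100 = 21.5214%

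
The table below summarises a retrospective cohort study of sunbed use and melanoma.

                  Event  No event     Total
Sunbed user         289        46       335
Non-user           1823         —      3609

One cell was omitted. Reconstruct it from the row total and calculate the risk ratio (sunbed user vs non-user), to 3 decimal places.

The missing cell is in the unexposed row: 3609 − 1823 = 1786.
So a = 289, b = 46, c = 1823, d = 1786.
RR = [a/(a+b)] / [c/(c+d)] = (289/335) / (1823/3609) = 0.86269/0.50513 = 1.70786

1.708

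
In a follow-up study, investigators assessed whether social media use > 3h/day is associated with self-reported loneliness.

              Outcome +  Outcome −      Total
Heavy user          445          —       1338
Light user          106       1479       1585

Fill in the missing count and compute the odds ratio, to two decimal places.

6.95

The missing cell is in the exposed row: 1338 − 445 = 893.
So a = 445, b = 893, c = 106, d = 1479.
OR = (a·d)/(b·c) = (445 × 1479) / (893 × 106) = 658155 / 94658 = 6.95298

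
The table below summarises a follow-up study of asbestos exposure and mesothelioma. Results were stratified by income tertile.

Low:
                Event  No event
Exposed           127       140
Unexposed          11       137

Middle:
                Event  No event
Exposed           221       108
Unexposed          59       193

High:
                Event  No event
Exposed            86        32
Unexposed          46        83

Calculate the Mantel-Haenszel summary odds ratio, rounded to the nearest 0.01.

6.99

OR_MH = Σ(aᵢdᵢ/nᵢ) / Σ(bᵢcᵢ/nᵢ), where nᵢ is the stratum total.
Stratum 1 (Low): n = 415; a·d/n = 127·137/415 = 41.9253; b·c/n = 140·11/415 = 3.7108
Stratum 2 (Middle): n = 581; a·d/n = 221·193/581 = 73.4131; b·c/n = 108·59/581 = 10.9673
Stratum 3 (High): n = 247; a·d/n = 86·83/247 = 28.8988; b·c/n = 32·46/247 = 5.9595
OR_MH = (41.9253 + 73.4131 + 28.8988) / (3.7108 + 10.9673 + 5.9595) = 144.2372 / 20.6377 = 6.98903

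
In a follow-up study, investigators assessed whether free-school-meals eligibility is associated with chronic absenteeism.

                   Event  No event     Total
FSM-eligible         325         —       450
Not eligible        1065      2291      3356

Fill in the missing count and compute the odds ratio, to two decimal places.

The missing cell is in the exposed row: 450 − 325 = 125.
So a = 325, b = 125, c = 1065, d = 2291.
OR = (a·d)/(b·c) = (325 × 2291) / (125 × 1065) = 744575 / 133125 = 5.59305

5.59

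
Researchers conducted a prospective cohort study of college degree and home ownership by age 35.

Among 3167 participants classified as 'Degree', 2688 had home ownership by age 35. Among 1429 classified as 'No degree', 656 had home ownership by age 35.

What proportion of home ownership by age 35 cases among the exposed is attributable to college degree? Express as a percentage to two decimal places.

From the description: a = 2688, b = 479, c = 656, d = 773.
Risk in exposed = 2688/3167 = 0.84875; risk in unexposed = 656/1429 = 0.45906.
RR = 0.84875/0.45906 = 1.84888
AR% = (RR − 1)/RR × 100 = (1.84888 − 1)/1.84888 × 100 = 45.9133%

45.91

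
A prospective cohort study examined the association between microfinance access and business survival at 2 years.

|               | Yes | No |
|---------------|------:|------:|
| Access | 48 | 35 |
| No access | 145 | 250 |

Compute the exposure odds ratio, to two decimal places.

2.36

Cells: a = 48, b = 35, c = 145, d = 250.
OR = (a·d)/(b·c) = (48 × 250) / (35 × 145) = 12000 / 5075 = 2.36453
The odds of business survival at 2 years are about 2.36 times as high in the access group.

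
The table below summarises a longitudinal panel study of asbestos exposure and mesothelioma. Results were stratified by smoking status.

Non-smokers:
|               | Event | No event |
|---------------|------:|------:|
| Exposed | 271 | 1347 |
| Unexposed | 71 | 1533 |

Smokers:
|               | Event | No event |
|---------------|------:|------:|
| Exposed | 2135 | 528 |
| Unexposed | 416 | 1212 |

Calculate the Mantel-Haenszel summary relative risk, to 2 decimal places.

RR_MH = Σ(aᵢ·n₀ᵢ/nᵢ) / Σ(cᵢ·n₁ᵢ/nᵢ), with n₁ᵢ = aᵢ+bᵢ (exposed), n₀ᵢ = cᵢ+dᵢ (unexposed), nᵢ = n₁ᵢ+n₀ᵢ.
Stratum 1 (Non-smokers): n₁ = 1618, n₀ = 1604, n = 3222; a·n₀/n = 271·1604/3222 = 134.9112; c·n₁/n = 71·1618/3222 = 35.6543
Stratum 2 (Smokers): n₁ = 2663, n₀ = 1628, n = 4291; a·n₀/n = 2135·1628/4291 = 810.0163; c·n₁/n = 416·2663/4291 = 258.1701
RR_MH = (134.9112 + 810.0163) / (35.6543 + 258.1701) = 944.9275 / 293.8244 = 3.21596

3.22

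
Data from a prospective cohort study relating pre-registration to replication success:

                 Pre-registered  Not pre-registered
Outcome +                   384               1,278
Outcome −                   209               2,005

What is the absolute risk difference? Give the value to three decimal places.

0.258

Reading the table with exposure as columns: a = 384 (Pre-registered, case), b = 209 (Pre-registered, non-case), c = 1278 (Not pre-registered, case), d = 2005.
Risk in exposed = 384/593 = 0.647555; risk in unexposed = 1278/3283 = 0.389278.
Risk difference = 0.647555 − 0.389278 = 0.258277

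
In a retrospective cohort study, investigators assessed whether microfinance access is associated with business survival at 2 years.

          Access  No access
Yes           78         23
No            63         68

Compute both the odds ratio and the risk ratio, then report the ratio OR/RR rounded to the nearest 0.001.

Reading the table with exposure as columns: a = 78 (Access, case), b = 63 (Access, non-case), c = 23 (No access, case), d = 68.
OR = (78·68)/(63·23) = 5304/1449 = 3.66046
Risk in exposed = 78/141 = 0.55319; risk in unexposed = 23/91 = 0.25275; RR = 2.18871
OR/RR = 3.66046 / 2.18871 = 1.67242
The outcome is not rare, so the OR lies further from 1 than the RR.

1.672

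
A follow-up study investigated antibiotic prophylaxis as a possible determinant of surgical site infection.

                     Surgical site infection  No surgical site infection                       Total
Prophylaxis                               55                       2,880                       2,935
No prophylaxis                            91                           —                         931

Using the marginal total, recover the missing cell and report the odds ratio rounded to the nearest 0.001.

0.176

The missing cell is in the unexposed row: 931 − 91 = 840.
So a = 55, b = 2880, c = 91, d = 840.
OR = (a·d)/(b·c) = (55 × 840) / (2880 × 91) = 46200 / 262080 = 0.17628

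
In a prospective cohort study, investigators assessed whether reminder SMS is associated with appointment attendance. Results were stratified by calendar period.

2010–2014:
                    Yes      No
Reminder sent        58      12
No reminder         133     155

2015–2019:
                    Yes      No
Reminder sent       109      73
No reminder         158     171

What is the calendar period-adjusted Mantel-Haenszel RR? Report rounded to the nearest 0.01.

RR_MH = Σ(aᵢ·n₀ᵢ/nᵢ) / Σ(cᵢ·n₁ᵢ/nᵢ), with n₁ᵢ = aᵢ+bᵢ (exposed), n₀ᵢ = cᵢ+dᵢ (unexposed), nᵢ = n₁ᵢ+n₀ᵢ.
Stratum 1 (2010–2014): n₁ = 70, n₀ = 288, n = 358; a·n₀/n = 58·288/358 = 46.6592; c·n₁/n = 133·70/358 = 26.0056
Stratum 2 (2015–2019): n₁ = 182, n₀ = 329, n = 511; a·n₀/n = 109·329/511 = 70.1781; c·n₁/n = 158·182/511 = 56.2740
RR_MH = (46.6592 + 70.1781) / (26.0056 + 56.2740) = 116.8373 / 82.2796 = 1.42000

1.42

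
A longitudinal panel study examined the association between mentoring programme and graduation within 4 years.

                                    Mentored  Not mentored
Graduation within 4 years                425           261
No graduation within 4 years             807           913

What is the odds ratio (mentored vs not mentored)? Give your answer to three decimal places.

1.842

Reading the table with exposure as columns: a = 425 (Mentored, case), b = 807 (Mentored, non-case), c = 261 (Not mentored, case), d = 913.
OR = (a·d)/(b·c) = (425 × 913) / (807 × 261) = 388025 / 210627 = 1.84224
The odds of graduation within 4 years are about 1.84 times as high in the mentored group.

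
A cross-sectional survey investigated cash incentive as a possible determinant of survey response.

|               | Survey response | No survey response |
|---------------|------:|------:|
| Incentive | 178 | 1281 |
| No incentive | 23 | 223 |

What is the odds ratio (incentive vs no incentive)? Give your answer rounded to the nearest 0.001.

1.347

Cells: a = 178, b = 1281, c = 23, d = 223.
OR = (a·d)/(b·c) = (178 × 223) / (1281 × 23) = 39694 / 29463 = 1.34725
The odds of survey response are about 1.35 times as high in the incentive group.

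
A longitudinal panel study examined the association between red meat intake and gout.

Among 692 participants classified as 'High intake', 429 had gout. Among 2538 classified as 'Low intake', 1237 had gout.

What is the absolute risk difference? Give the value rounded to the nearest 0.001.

0.133

From the description: a = 429, b = 263, c = 1237, d = 1301.
Risk in exposed = 429/692 = 0.619942; risk in unexposed = 1237/2538 = 0.487392.
Risk difference = 0.619942 − 0.487392 = 0.132551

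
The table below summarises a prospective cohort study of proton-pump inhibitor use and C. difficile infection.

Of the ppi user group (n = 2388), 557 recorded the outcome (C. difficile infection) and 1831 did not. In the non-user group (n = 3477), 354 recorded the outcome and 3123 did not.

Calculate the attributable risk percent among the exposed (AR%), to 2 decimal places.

From the description: a = 557, b = 1831, c = 354, d = 3123.
Risk in exposed = 557/2388 = 0.23325; risk in unexposed = 354/3477 = 0.10181.
RR = 0.23325/0.10181 = 2.29099
AR% = (RR − 1)/RR × 100 = (2.29099 − 1)/2.29099 × 100 = 56.3507%

56.35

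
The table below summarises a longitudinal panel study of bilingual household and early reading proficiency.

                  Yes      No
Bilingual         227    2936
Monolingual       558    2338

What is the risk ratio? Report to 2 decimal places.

0.37

Cells: a = 227, b = 2936, c = 558, d = 2338.
Risk in exposed = 227/3163 = 0.07177; risk in unexposed = 558/2896 = 0.19268.
RR = 0.07177 / 0.19268 = 0.37247
The risk is 63% lower among the exposed than among the unexposed.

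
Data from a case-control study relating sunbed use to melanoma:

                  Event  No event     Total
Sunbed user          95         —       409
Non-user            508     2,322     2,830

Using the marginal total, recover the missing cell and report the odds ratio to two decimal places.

The missing cell is in the exposed row: 409 − 95 = 314.
So a = 95, b = 314, c = 508, d = 2322.
OR = (a·d)/(b·c) = (95 × 2322) / (314 × 508) = 220590 / 159512 = 1.38291

1.38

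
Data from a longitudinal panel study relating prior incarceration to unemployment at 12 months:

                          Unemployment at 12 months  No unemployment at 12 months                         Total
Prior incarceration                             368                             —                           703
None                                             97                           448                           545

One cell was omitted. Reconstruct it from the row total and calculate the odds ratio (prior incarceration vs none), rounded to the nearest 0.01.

The missing cell is in the exposed row: 703 − 368 = 335.
So a = 368, b = 335, c = 97, d = 448.
OR = (a·d)/(b·c) = (368 × 448) / (335 × 97) = 164864 / 32495 = 5.07352

5.07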